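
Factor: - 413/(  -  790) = 2^ ( - 1 )*5^(  -  1 )  *  7^1*59^1*79^(-1 )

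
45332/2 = 22666=22666.00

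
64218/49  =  9174/7   =  1310.57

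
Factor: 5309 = 5309^1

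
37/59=37/59 = 0.63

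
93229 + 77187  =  170416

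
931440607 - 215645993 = 715794614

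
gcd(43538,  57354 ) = 22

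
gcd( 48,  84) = 12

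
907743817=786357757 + 121386060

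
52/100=13/25 = 0.52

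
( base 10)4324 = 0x10e4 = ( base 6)32004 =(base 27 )5p4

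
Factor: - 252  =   - 2^2* 3^2*7^1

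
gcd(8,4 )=4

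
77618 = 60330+17288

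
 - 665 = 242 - 907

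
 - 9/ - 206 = 9/206 = 0.04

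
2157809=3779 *571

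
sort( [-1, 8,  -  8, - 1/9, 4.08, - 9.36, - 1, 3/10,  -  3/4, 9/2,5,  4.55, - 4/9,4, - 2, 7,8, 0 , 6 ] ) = [ - 9.36, - 8,-2,-1, - 1,-3/4, - 4/9,  -  1/9, 0, 3/10,  4, 4.08, 9/2,  4.55, 5, 6, 7, 8,8]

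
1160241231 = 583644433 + 576596798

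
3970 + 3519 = 7489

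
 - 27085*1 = - 27085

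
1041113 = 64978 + 976135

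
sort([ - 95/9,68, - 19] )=[ - 19, - 95/9 , 68]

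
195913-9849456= - 9653543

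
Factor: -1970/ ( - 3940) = 1/2 = 2^( - 1 ) 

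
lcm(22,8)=88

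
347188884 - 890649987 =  -543461103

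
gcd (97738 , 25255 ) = 1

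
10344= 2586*4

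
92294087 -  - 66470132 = 158764219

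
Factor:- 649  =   - 11^1*59^1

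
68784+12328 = 81112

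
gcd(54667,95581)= 1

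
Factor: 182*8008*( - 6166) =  - 2^5*7^2*11^1*13^2*3083^1 = - 8986673696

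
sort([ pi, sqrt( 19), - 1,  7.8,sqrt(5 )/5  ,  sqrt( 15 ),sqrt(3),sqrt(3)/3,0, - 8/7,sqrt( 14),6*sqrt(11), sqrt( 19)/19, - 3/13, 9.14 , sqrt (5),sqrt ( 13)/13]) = [-8/7, - 1, -3/13, 0,sqrt(19)/19,sqrt(13)/13, sqrt( 5) /5,sqrt( 3)/3, sqrt( 3 ),sqrt(5), pi,sqrt( 14), sqrt( 15), sqrt( 19), 7.8, 9.14,6*sqrt( 11) ]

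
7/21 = 1/3 = 0.33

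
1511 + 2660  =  4171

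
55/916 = 55/916 = 0.06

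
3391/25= 135 + 16/25 = 135.64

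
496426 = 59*8414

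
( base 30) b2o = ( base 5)304414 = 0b10011100000000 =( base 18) 1cec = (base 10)9984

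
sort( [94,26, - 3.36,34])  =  [ - 3.36,26,34,  94 ]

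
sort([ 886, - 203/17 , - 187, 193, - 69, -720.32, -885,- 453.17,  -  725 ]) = [ - 885, -725, - 720.32, - 453.17 ,-187, - 69, - 203/17, 193 , 886]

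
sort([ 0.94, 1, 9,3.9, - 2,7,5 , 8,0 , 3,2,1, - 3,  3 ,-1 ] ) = [ - 3 , - 2, - 1 , 0 , 0.94,1,1, 2, 3 , 3,3.9,5 , 7 , 8 , 9 ] 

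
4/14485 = 4/14485=0.00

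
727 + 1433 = 2160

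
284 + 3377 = 3661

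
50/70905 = 10/14181 = 0.00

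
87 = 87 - 0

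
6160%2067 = 2026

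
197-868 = -671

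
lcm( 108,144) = 432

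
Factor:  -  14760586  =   - 2^1 * 7380293^1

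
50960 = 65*784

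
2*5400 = 10800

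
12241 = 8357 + 3884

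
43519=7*6217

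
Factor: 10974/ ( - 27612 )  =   - 2^( - 1)*3^(-1)*13^( - 1 )*31^1 = - 31/78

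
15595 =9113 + 6482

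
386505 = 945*409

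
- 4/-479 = 4/479 = 0.01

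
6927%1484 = 991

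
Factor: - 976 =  - 2^4*61^1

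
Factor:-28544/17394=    - 2^6 * 3^(-1 )*13^( - 1 ) = -64/39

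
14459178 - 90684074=-76224896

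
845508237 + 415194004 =1260702241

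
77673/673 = 115 + 278/673 = 115.41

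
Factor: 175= 5^2* 7^1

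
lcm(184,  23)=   184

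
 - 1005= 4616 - 5621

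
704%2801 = 704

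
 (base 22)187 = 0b1010011011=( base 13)3c4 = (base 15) 2E7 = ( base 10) 667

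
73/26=73/26 =2.81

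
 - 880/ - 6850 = 88/685 = 0.13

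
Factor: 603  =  3^2*67^1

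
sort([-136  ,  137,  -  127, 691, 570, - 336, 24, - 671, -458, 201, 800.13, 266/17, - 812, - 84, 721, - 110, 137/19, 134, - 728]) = [ - 812, - 728,-671, - 458,  -  336, - 136,-127,  -  110, - 84, 137/19, 266/17, 24, 134,137,201, 570, 691, 721,800.13]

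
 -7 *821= - 5747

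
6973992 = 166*42012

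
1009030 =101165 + 907865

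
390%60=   30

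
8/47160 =1/5895 = 0.00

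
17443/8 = 17443/8 = 2180.38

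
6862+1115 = 7977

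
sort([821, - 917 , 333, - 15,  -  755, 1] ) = [ - 917, - 755, - 15, 1, 333 , 821 ]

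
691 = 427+264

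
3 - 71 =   -  68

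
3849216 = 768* 5012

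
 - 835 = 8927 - 9762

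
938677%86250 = 76177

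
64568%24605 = 15358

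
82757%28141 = 26475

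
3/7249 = 3/7249 =0.00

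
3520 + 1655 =5175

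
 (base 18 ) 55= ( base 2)1011111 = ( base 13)74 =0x5F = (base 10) 95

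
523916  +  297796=821712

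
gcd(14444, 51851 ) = 1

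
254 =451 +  - 197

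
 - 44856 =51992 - 96848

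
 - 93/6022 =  - 93/6022 = -0.02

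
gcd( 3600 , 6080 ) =80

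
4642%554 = 210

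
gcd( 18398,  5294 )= 2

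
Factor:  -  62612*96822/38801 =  - 6062219064/38801=- 2^3*3^3 *7^( - 1) * 11^2 * 23^(-1)*163^1*241^(-1)*1423^1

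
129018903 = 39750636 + 89268267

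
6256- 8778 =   -  2522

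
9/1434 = 3/478=0.01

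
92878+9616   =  102494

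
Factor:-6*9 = - 54 = -2^1*3^3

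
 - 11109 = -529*21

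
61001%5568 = 5321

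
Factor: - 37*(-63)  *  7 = 3^2*7^2*37^1 = 16317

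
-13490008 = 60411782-73901790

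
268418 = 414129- 145711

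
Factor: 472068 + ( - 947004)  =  -2^3 * 3^1 * 7^1*11^1 * 257^1 = - 474936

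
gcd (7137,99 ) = 9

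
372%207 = 165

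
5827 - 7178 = - 1351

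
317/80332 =317/80332  =  0.00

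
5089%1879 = 1331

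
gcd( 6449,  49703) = 1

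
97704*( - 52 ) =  - 5080608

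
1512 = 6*252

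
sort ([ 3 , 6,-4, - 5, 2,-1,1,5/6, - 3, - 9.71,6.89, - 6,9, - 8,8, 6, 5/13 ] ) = [-9.71,  -  8, - 6 , - 5, - 4, - 3, - 1,5/13, 5/6, 1,2,  3, 6,6, 6.89,8, 9 ]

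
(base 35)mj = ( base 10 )789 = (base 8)1425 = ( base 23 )1B7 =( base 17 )2C7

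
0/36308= 0= 0.00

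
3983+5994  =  9977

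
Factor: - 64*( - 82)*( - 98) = - 514304 = - 2^8 * 7^2 * 41^1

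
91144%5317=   755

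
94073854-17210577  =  76863277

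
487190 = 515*946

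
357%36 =33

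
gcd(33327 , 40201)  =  7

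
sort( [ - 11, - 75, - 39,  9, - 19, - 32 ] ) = [-75, - 39,-32, - 19, - 11, 9 ]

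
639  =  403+236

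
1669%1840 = 1669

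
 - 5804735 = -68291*85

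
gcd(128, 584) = 8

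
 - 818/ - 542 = 409/271 = 1.51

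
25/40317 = 25/40317 = 0.00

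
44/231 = 4/21 = 0.19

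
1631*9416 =15357496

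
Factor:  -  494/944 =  - 247/472 = - 2^( - 3 ) * 13^1*19^1*59^(-1) 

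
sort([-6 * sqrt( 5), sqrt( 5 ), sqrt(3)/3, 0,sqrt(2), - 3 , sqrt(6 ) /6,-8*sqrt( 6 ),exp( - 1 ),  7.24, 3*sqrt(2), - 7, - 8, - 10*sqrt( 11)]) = [ - 10 * sqrt(11), - 8*sqrt(6 ), - 6*sqrt (5 ), - 8, - 7,- 3, 0, exp(-1),  sqrt(6 )/6,sqrt ( 3 )/3 , sqrt( 2 ),  sqrt(5), 3*sqrt( 2),7.24]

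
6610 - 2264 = 4346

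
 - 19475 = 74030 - 93505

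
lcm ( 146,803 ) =1606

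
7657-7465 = 192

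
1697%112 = 17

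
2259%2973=2259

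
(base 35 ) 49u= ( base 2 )1010001111101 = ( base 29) 66P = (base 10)5245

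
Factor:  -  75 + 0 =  - 3^1*5^2 = - 75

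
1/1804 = 1/1804 = 0.00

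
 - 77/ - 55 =7/5 = 1.40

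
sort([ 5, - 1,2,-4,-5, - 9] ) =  [ - 9 ,  -  5, - 4,-1,2, 5] 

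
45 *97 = 4365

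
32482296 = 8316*3906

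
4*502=2008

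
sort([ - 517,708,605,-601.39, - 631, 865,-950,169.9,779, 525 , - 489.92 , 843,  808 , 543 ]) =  [ - 950, - 631,-601.39, - 517, - 489.92,169.9, 525,543, 605,708, 779, 808,843,865]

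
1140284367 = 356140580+784143787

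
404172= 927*436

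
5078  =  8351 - 3273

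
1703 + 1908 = 3611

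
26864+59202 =86066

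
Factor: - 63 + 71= 8 = 2^3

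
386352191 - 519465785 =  - 133113594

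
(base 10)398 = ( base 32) CE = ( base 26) F8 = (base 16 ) 18E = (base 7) 1106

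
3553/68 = 209/4 = 52.25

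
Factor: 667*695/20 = 2^( -2 )*23^1  *  29^1 * 139^1=92713/4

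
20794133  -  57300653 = -36506520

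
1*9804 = 9804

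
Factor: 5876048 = 2^4*257^1*1429^1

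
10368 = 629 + 9739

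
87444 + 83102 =170546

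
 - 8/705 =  - 8/705 = - 0.01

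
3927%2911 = 1016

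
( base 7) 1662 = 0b1010101001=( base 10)681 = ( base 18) 21f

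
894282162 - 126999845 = 767282317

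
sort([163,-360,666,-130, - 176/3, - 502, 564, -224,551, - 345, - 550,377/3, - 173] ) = [ - 550, -502 , - 360,-345,-224, - 173, - 130, - 176/3, 377/3, 163 , 551, 564,666 ] 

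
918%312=294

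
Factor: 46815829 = 19^1*2463991^1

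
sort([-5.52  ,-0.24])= [  -  5.52,-0.24] 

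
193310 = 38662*5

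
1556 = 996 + 560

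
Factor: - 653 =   -  653^1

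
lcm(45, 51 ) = 765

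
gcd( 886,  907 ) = 1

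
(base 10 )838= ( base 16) 346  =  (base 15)3AD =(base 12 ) 59A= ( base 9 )1131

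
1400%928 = 472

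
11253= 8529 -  - 2724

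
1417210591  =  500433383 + 916777208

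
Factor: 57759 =3^1*13^1*1481^1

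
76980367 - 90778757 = - 13798390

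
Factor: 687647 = 687647^1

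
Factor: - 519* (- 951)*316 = 2^2*3^2*79^1 * 173^1*317^1 = 155967804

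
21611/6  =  21611/6 =3601.83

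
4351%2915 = 1436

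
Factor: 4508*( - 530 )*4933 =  - 2^3  *5^1*7^2*23^1*53^1*4933^1 = -11786120920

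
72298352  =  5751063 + 66547289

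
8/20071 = 8/20071= 0.00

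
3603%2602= 1001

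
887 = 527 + 360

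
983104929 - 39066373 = 944038556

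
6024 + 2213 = 8237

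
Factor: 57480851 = 31^1*1854221^1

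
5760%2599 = 562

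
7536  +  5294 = 12830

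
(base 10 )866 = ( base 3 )1012002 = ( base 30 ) SQ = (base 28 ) 12q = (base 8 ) 1542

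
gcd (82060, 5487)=1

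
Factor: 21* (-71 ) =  - 3^1 * 7^1  *  71^1  =  - 1491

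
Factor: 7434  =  2^1*3^2  *7^1*59^1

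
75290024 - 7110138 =68179886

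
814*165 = 134310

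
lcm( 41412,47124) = 1366596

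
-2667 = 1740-4407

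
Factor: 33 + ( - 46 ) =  - 13^1 = - 13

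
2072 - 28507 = -26435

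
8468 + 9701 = 18169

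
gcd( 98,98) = 98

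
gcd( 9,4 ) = 1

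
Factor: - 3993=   -  3^1*11^3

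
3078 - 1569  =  1509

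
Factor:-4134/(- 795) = 2^1*5^(-1)*13^1 = 26/5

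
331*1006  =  332986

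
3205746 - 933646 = 2272100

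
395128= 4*98782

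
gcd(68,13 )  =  1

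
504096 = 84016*6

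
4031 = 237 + 3794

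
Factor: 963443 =13^1*37^1*2003^1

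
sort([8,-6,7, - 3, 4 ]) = [ - 6, - 3, 4,7,8] 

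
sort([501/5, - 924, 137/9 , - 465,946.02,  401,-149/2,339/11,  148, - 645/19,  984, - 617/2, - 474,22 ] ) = [ - 924, - 474 , - 465,-617/2,-149/2, - 645/19, 137/9,22 , 339/11,501/5, 148, 401,946.02 , 984] 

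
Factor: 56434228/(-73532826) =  - 28217114/36766413 = - 2^1*3^( - 3) * 127^1*617^( - 1)*2207^( - 1)*111091^1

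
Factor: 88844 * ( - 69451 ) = -6170304644 = - 2^2*7^1*19^1*167^1 * 199^1*349^1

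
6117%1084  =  697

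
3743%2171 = 1572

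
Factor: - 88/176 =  - 1/2 = - 2^( - 1 ) 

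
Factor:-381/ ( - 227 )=3^1*127^1 * 227^( - 1 )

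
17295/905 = 19 + 20/181= 19.11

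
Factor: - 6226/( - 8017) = 2^1*11^1* 283^1*8017^( - 1) 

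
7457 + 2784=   10241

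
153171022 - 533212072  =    -  380041050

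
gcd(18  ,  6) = 6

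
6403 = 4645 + 1758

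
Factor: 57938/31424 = 59/32 = 2^( - 5)*59^1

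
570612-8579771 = -8009159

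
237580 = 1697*140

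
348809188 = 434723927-85914739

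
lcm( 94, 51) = 4794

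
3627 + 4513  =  8140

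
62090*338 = 20986420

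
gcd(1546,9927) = 1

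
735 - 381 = 354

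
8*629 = 5032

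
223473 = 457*489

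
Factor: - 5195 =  - 5^1 * 1039^1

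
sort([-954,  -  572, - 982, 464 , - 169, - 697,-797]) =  [- 982, - 954, - 797,-697, - 572,-169, 464]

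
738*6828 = 5039064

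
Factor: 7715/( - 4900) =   -  1543/980 =- 2^ ( -2)*5^ ( - 1) * 7^( -2) * 1543^1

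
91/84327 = 91/84327 = 0.00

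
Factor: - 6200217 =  - 3^2*31^1*71^1*313^1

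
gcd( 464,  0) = 464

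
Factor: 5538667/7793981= 13^(  -  1 )*  599537^ ( - 1) * 5538667^1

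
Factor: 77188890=2^1*3^1*5^1*1291^1*1993^1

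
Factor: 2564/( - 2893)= - 2^2*11^( - 1) *263^( - 1)*641^1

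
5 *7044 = 35220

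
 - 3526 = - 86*41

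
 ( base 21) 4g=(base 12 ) 84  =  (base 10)100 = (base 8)144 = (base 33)31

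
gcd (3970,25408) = 794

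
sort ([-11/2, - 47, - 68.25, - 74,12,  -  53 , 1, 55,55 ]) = [ - 74, - 68.25,-53,- 47, - 11/2, 1, 12,55,55 ]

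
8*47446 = 379568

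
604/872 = 151/218 = 0.69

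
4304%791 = 349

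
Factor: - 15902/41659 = - 2^1*7951^1*41659^( - 1) 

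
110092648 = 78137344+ 31955304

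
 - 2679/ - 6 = 893/2 = 446.50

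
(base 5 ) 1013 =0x85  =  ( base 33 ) 41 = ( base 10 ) 133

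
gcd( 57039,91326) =3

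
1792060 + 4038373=5830433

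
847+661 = 1508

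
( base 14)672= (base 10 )1276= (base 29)1F0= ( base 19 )3A3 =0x4fc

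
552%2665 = 552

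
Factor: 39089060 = 2^2 * 5^1*97^1*20149^1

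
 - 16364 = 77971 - 94335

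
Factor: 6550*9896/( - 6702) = -32409400/3351 =-2^3*3^( - 1)*5^2*131^1*1117^(-1 )*1237^1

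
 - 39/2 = -39/2= -19.50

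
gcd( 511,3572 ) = 1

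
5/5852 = 5/5852 = 0.00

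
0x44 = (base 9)75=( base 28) 2c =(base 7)125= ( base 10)68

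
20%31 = 20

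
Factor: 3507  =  3^1*7^1 * 167^1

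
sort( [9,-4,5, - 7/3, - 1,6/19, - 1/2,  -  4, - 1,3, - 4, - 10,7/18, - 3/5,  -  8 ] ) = [ - 10, - 8, - 4, - 4,  -  4,-7/3, - 1, - 1, - 3/5, - 1/2, 6/19, 7/18, 3,5,9 ]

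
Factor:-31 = -31^1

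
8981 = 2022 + 6959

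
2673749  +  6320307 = 8994056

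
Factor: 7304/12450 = 2^2*3^ ( - 1)*5^( - 2 )*11^1= 44/75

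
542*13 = 7046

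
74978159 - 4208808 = 70769351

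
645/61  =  645/61 = 10.57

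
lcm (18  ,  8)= 72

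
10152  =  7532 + 2620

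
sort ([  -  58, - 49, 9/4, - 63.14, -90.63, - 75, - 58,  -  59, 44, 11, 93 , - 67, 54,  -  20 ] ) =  [ - 90.63, - 75,- 67, - 63.14,  -  59,-58, - 58, - 49, - 20, 9/4,11, 44, 54, 93 ]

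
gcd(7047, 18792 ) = 2349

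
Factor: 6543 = 3^2 * 727^1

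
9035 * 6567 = 59332845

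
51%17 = 0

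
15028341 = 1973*7617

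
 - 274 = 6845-7119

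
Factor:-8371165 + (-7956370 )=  - 5^1*7^2 * 66643^1= -16327535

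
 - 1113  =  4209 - 5322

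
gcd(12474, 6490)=22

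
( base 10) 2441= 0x989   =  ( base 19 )6e9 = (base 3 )10100102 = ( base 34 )23r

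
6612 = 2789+3823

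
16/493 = 16/493 =0.03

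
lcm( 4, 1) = 4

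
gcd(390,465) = 15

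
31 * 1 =31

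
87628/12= 7302 + 1/3 = 7302.33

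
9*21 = 189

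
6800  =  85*80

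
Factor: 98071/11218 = 2^( - 1)*71^(-1 )*79^( - 1) *101^1*971^1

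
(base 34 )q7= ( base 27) 160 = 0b1101111011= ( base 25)1AG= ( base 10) 891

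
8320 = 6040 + 2280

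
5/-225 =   -  1/45 = - 0.02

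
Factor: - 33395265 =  - 3^2 *5^1*742117^1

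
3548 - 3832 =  -284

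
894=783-- 111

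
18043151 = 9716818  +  8326333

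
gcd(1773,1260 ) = 9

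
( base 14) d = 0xD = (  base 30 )D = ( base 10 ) 13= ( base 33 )d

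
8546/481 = 8546/481=17.77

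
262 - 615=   -  353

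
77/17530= 77/17530 = 0.00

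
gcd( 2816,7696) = 16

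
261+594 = 855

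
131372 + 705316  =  836688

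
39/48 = 13/16=0.81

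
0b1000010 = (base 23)2K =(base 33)20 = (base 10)66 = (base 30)26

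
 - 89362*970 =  - 86681140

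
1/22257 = 1/22257 =0.00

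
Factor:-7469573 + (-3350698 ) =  - 10820271 = - 3^1*7^1*11^1*31^1*1511^1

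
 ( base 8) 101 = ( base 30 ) 25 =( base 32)21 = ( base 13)50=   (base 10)65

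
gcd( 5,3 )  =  1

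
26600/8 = 3325 = 3325.00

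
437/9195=437/9195 =0.05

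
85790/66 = 1299+28/33=1299.85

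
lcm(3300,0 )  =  0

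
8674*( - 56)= - 485744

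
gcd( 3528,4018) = 98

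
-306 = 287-593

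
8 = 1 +7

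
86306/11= 7846 = 7846.00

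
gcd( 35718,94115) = 1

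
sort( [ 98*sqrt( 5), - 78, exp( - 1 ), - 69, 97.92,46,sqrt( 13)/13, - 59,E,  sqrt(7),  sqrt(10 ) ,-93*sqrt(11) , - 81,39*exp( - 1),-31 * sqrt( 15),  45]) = [ - 93*sqrt(11),-31*sqrt(15), - 81 , - 78, - 69, - 59,sqrt(13) /13,exp( - 1 ), sqrt (7 ),E, sqrt(10), 39*exp( - 1), 45, 46, 97.92, 98*sqrt( 5) ] 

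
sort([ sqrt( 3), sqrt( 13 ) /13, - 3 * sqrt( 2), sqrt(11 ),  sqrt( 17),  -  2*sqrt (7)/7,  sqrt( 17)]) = [  -  3*sqrt( 2), - 2*sqrt( 7)/7,sqrt( 13 ) /13, sqrt (3),  sqrt( 11) , sqrt( 17 ),  sqrt(17 ) ]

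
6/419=6/419 = 0.01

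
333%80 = 13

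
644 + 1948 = 2592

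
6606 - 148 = 6458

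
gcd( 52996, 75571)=1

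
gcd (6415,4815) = 5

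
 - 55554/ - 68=27777/34 =816.97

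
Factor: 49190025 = 3^1*5^2*31^1*21157^1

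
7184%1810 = 1754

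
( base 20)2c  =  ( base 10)52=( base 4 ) 310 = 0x34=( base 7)103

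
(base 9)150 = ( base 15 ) 86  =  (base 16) 7e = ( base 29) 4a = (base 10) 126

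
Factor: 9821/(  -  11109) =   -  61/69 =-  3^( - 1)*23^(-1)*61^1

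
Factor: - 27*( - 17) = 459 = 3^3 * 17^1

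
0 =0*535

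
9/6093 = 1/677 = 0.00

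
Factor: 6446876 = 2^2 * 17^1*113^1*839^1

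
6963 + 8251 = 15214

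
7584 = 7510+74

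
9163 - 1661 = 7502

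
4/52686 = 2/26343 = 0.00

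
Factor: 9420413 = 61^1*389^1 * 397^1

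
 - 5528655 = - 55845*99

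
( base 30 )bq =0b101100100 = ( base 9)435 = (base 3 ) 111012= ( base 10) 356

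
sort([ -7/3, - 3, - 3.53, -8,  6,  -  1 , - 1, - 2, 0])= [ - 8,- 3.53,-3, - 7/3 ,  -  2, - 1,-1 , 0, 6] 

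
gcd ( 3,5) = 1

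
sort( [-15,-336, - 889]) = [ - 889, - 336,-15 ] 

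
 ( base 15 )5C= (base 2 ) 1010111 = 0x57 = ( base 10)87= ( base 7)153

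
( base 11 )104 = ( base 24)55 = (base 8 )175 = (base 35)3K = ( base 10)125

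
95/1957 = 5/103 = 0.05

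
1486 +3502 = 4988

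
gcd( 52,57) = 1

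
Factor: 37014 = 2^1*3^1*31^1*199^1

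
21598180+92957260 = 114555440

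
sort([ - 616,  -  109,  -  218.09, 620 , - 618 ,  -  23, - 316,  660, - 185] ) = [ - 618, - 616,  -  316, - 218.09,  -  185,-109,  -  23,620,660]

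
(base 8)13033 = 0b1011000011011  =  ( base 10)5659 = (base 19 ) fcg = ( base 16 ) 161b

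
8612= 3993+4619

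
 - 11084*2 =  - 22168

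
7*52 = 364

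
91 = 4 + 87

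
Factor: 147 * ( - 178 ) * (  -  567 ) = 14836122 =2^1 * 3^5 * 7^3 * 89^1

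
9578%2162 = 930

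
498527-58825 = 439702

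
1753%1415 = 338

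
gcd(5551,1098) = 61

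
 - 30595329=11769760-42365089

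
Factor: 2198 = 2^1*7^1*157^1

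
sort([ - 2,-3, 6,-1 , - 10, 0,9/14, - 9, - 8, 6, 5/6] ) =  [ - 10,-9, -8, - 3, - 2,  -  1, 0,9/14, 5/6, 6,  6 ]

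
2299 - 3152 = - 853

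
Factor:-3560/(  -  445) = 8=2^3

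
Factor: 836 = 2^2  *  11^1 * 19^1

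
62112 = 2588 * 24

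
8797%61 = 13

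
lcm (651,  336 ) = 10416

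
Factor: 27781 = 13^1*2137^1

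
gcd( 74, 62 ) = 2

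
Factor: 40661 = 73^1 * 557^1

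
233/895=233/895 = 0.26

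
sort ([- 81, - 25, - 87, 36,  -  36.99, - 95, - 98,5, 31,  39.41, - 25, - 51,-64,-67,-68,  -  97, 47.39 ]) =[ - 98 ,-97,-95, - 87, - 81, - 68,-67 ,-64,- 51, - 36.99,  -  25, - 25,5, 31,36,39.41 , 47.39 ]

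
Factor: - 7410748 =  - 2^2*1852687^1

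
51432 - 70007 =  - 18575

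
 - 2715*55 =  - 149325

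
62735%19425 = 4460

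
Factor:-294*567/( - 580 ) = 2^(-1 )*3^5* 5^( -1)*7^3*29^(-1) = 83349/290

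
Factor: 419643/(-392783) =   -  3^2*7^1*53^( - 1 )*6661^1*7411^( - 1)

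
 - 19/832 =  - 1 + 813/832 = - 0.02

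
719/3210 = 719/3210 = 0.22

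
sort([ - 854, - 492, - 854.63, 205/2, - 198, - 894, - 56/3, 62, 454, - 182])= [ - 894 ,  -  854.63, - 854, - 492,-198, - 182, - 56/3, 62,205/2,454]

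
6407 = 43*149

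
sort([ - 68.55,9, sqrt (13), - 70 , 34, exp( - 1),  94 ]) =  [ - 70, - 68.55,exp (  -  1),sqrt( 13 ),  9,  34, 94]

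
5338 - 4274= 1064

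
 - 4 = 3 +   -  7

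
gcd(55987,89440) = 1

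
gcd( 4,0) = 4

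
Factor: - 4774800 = - 2^4*3^1*5^2 * 23^1*173^1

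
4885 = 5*977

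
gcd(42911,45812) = 1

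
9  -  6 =3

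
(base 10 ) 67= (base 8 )103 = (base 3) 2111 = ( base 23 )2l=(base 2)1000011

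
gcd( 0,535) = 535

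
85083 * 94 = 7997802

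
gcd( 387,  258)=129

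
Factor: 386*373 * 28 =2^3*7^1*193^1*373^1 = 4031384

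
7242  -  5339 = 1903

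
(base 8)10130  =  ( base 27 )5jq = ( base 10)4184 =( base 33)3RQ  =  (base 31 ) 4AU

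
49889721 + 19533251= 69422972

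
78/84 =13/14= 0.93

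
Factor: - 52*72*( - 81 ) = 303264 = 2^5*3^6*13^1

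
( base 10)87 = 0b1010111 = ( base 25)3C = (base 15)5C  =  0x57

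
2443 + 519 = 2962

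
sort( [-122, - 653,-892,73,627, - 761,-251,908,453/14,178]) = [ - 892 ,-761, - 653,- 251 ,-122, 453/14,73 , 178, 627, 908 ] 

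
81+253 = 334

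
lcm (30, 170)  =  510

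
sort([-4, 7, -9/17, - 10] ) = [ - 10, - 4, - 9/17,7] 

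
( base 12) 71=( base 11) 78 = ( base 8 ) 125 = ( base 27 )34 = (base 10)85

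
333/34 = 333/34 = 9.79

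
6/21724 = 3/10862 = 0.00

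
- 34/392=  - 1+ 179/196 = -0.09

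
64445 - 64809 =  - 364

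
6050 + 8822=14872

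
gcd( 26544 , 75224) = 8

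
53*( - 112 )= - 5936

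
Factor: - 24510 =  - 2^1*3^1 *5^1 * 19^1 * 43^1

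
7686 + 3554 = 11240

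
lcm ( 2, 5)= 10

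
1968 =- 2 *(- 984)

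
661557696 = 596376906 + 65180790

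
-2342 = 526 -2868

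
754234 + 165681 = 919915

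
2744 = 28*98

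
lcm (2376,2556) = 168696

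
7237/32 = 226 + 5/32 =226.16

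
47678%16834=14010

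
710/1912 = 355/956 = 0.37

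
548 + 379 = 927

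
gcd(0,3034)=3034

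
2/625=2/625= 0.00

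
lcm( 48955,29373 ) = 146865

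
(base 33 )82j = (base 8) 21135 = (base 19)1570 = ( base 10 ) 8797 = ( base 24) f6d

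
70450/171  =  411 + 169/171 = 411.99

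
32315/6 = 5385  +  5/6= 5385.83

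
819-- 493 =1312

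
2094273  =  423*4951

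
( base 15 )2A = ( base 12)34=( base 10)40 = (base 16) 28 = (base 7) 55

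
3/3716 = 3/3716  =  0.00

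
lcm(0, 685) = 0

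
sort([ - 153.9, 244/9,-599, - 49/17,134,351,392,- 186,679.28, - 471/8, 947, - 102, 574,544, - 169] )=[ - 599, - 186, - 169, - 153.9 , - 102, - 471/8, - 49/17,244/9,134,351,392,  544, 574,679.28,947] 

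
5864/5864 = 1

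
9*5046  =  45414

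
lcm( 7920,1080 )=23760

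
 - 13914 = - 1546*9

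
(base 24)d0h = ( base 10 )7505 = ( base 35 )64f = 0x1d51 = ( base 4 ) 1311101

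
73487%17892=1919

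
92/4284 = 23/1071  =  0.02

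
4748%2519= 2229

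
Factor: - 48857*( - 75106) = 2^1*17^1*47^2*48857^1 = 3669453842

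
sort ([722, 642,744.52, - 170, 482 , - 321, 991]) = [ - 321, - 170,  482,642,722,  744.52 , 991]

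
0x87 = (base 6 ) 343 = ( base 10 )135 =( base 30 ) 4f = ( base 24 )5f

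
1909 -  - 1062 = 2971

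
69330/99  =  23110/33=700.30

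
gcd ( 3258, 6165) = 9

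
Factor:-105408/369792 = - 61/214 = - 2^( -1)*61^1*107^( - 1) 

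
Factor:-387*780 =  - 2^2*3^3*5^1*13^1*43^1 = - 301860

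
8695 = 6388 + 2307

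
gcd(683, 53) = 1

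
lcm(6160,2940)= 129360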